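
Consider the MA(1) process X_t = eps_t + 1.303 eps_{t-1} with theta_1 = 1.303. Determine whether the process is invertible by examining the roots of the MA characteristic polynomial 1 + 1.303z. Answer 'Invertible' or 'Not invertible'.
\text{Not invertible}

The MA(q) characteristic polynomial is P(z) = 1 + 1.303z.
Invertibility requires all roots to lie outside the unit circle, i.e. |z| > 1 for every root.
This is linear in z: 1 + (1.303) z = 0  =>  z = -1/(1.303) = -0.76746,  |z| = 0.76746.
Moduli of all roots: 0.7675.
All moduli strictly greater than 1? No.
Verdict: Not invertible.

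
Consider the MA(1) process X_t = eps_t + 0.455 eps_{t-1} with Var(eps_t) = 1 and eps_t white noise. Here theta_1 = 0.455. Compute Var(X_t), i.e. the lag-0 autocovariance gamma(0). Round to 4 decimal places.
\gamma(0) = 1.2070

For an MA(q) process X_t = eps_t + sum_i theta_i eps_{t-i} with
Var(eps_t) = sigma^2, the variance is
  gamma(0) = sigma^2 * (1 + sum_i theta_i^2).
  sum_i theta_i^2 = (0.455)^2 = 0.207025.
  gamma(0) = 1 * (1 + 0.207025) = 1 * 1.207025 = 1.207025, which rounds to 1.2070.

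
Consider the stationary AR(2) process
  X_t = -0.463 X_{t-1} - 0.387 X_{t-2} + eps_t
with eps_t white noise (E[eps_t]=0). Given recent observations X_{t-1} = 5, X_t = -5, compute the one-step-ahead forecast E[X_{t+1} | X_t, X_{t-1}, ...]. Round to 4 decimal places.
E[X_{t+1} \mid \mathcal F_t] = 0.3800

For an AR(p) model X_t = c + sum_i phi_i X_{t-i} + eps_t, the
one-step-ahead conditional mean is
  E[X_{t+1} | X_t, ...] = c + sum_i phi_i X_{t+1-i}.
Substitute known values:
  E[X_{t+1} | ...] = (-0.463) * (-5) + (-0.387) * (5)
                   = 0.3800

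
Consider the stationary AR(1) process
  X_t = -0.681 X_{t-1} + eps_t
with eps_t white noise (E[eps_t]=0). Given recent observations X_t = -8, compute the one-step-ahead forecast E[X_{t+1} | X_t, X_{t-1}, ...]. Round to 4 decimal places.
E[X_{t+1} \mid \mathcal F_t] = 5.4480

For an AR(p) model X_t = c + sum_i phi_i X_{t-i} + eps_t, the
one-step-ahead conditional mean is
  E[X_{t+1} | X_t, ...] = c + sum_i phi_i X_{t+1-i}.
Substitute known values:
  E[X_{t+1} | ...] = (-0.681) * (-8)
                   = 5.4480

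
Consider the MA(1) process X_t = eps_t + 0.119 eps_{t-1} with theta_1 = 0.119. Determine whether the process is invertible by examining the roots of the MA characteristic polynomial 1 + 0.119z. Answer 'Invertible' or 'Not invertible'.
\text{Invertible}

The MA(q) characteristic polynomial is P(z) = 1 + 0.119z.
Invertibility requires all roots to lie outside the unit circle, i.e. |z| > 1 for every root.
This is linear in z: 1 + (0.119) z = 0  =>  z = -1/(0.119) = -8.403361,  |z| = 8.403361.
Moduli of all roots: 8.4034.
All moduli strictly greater than 1? Yes.
Verdict: Invertible.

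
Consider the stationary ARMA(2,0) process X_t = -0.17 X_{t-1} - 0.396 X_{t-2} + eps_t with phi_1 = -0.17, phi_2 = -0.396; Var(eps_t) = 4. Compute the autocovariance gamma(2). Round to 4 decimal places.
\gamma(2) = -1.8072

Multiply the model equation by X_{t-k} and take expectations. With theta_0 = psi_0 = 1 and psi_j the MA(infinity) weights, this gives
  gamma(k) - sum_i phi_i gamma(k-i) = c_k,
  c_k = sigma^2 * sum_{j=k..q} theta_j psi_{j-k}   (c_k = 0 for k > q),
using gamma(-m) = gamma(m).
Pure AR (q = 0): c_0 = sigma^2 = 4, c_k = 0 for k >= 1.
Equations for k = 0, 1, 2 (AR order 2, c_2 = 0):
  (E0) gamma(0) = phi_1 gamma(1) + phi_2 gamma(2) + c_0
  (E1) gamma(1) = phi_1 gamma(0) + phi_2 gamma(1) + c_1
  (E2) gamma(2) = phi_1 gamma(1) + phi_2 gamma(0)
From (E1): gamma(1) = A gamma(0) + B with
  A = phi_1 / (1 - phi_2) = -0.17 / 1.396 = -0.121777,   B = c_1 / (1 - phi_2) = 0 / 1.396 = 0.
Insert (E2) into (E0): gamma(0) (1 - phi_2^2) = phi_1 (1 + phi_2) gamma(1) + c_0.
  phi_1 (1 + phi_2) = (-0.17)(0.604) = -0.10268,   1 - phi_2^2 = 0.843184.
Replace gamma(1) by A gamma(0) + B and collect gamma(0):
  gamma(0) [0.843184 - (-0.10268)(-0.121777)] = c_0 = 4
  gamma(0) * 0.83068 = 4
  gamma(0) = 4 / 0.83068 = 4.815332.
  gamma(1) = A gamma(0) = (-0.121777)(4.815332) = -0.586394.
  gamma(2) = phi_1 gamma(1) + phi_2 gamma(0) = (-0.17)(-0.586394) + (-0.396)(4.815332) = -1.807184.
Therefore gamma(2) = -1.8072 (to 4 decimal places).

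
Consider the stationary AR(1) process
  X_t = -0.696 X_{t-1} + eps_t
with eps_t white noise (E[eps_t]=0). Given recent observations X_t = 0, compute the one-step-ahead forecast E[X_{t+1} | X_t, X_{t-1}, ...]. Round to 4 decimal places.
E[X_{t+1} \mid \mathcal F_t] = 0.0000

For an AR(p) model X_t = c + sum_i phi_i X_{t-i} + eps_t, the
one-step-ahead conditional mean is
  E[X_{t+1} | X_t, ...] = c + sum_i phi_i X_{t+1-i}.
Substitute known values:
  E[X_{t+1} | ...] = (-0.696) * (0)
                   = 0.0000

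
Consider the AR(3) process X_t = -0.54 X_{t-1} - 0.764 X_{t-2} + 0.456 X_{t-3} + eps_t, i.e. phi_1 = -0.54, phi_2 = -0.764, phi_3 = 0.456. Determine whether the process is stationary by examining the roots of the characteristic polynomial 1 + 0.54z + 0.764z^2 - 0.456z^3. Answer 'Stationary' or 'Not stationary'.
\text{Not stationary}

The AR(p) characteristic polynomial is P(z) = 1 + 0.54z + 0.764z^2 - 0.456z^3.
Stationarity requires all roots to lie outside the unit circle, i.e. |z| > 1 for every root.
Degree 3: look for a simple real root z0 first, then factor out (1 - z/z0) and solve the remaining quadratic.
Testing z0 = 2.5: P(2.5) = 1 + (0.54)(2.5) + (0.764)(2.5)^2 + (-0.456)(2.5)^3
  = 1 + (1.35) + (4.775) + (-7.125) = 0.  So z_0 = 2.5 is a root, |z_0| = 2.5.
Divide out the factor (1 - 0.4 z) = (1 - z/z0) (since 1/z0 = 0.4):
  P(z) = (1 - 0.4 z)(1 + (0.94) z + (1.14) z^2)
  [check: z-coef 0.94 - (0.4) = 0.54; z^2-coef 1.14 - (0.4)(0.94) = 0.764; z^3-coef -(0.4)(1.14) = -0.456.]
Remaining roots from the quadratic factor 1 + (0.94) z + (1.14) z^2:
  Set 1 + (0.94) z + (1.14) z^2 = 0, i.e. a z^2 + b z + c = 0 with a = 1.14, b = 0.94, c = 1.
  Discriminant D = b^2 - 4ac = (0.94)^2 - 4*(1.14)*1 = 0.8836 - (4.56) = -3.6764.
  D < 0, so the roots are the complex-conjugate pair z = (-b +/- i sqrt(-D)) / (2a) = -0.4123 +/- 0.841i.
  For a conjugate pair |z|^2 = z * conj(z) = (product of roots) = c/a = 1/(1.14) = 0.877193, so |z| = sqrt(0.877193) = 0.9366 for both roots.
Moduli of all roots: 2.5000, 0.9366, 0.9366.
All moduli strictly greater than 1? No.
Verdict: Not stationary.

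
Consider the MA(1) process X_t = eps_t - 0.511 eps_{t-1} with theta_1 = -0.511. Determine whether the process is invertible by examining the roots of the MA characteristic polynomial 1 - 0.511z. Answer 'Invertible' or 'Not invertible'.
\text{Invertible}

The MA(q) characteristic polynomial is P(z) = 1 - 0.511z.
Invertibility requires all roots to lie outside the unit circle, i.e. |z| > 1 for every root.
This is linear in z: 1 + (-0.511) z = 0  =>  z = -1/(-0.511) = 1.956947,  |z| = 1.956947.
Moduli of all roots: 1.9569.
All moduli strictly greater than 1? Yes.
Verdict: Invertible.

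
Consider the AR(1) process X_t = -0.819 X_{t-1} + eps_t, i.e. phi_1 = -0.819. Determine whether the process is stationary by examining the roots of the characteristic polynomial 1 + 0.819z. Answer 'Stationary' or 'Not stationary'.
\text{Stationary}

The AR(p) characteristic polynomial is P(z) = 1 + 0.819z.
Stationarity requires all roots to lie outside the unit circle, i.e. |z| > 1 for every root.
This is linear in z: 1 + (0.819) z = 0  =>  z = -1/(0.819) = -1.221001,  |z| = 1.221001.
Moduli of all roots: 1.2210.
All moduli strictly greater than 1? Yes.
Verdict: Stationary.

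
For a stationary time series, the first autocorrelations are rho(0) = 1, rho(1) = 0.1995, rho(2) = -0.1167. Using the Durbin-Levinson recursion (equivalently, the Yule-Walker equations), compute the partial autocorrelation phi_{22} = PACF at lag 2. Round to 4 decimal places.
\phi_{22} = -0.1630

The PACF at lag k is phi_{kk}, the last component of the solution
to the Yule-Walker system G_k phi = r_k where
  (G_k)_{ij} = rho(|i - j|), (r_k)_i = rho(i), i,j = 1..k.
Equivalently, Durbin-Levinson gives phi_{kk} iteratively:
  phi_{11} = rho(1)
  phi_{kk} = [rho(k) - sum_{j=1..k-1} phi_{k-1,j} rho(k-j)]
            / [1 - sum_{j=1..k-1} phi_{k-1,j} rho(j)],
  phi_{k,j} = phi_{k-1,j} - phi_{kk} phi_{k-1,k-j},  j = 1..k-1.
Step k = 1:
  phi_11 = rho(1) = 0.1995.
Step k = 2:
  phi_22 = [rho(2) - phi_11 rho(1)] / [1 - phi_11 rho(1)] = [-0.1167 - (0.1995)(0.1995)] / [1 - (0.1995)(0.1995)]
         = -0.15650025 / 0.96019975 = -0.163.
Therefore phi_{22} = -0.1630.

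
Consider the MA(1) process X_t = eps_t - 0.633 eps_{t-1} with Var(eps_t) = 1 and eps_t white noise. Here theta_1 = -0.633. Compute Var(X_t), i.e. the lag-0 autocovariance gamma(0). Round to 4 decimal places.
\gamma(0) = 1.4007

For an MA(q) process X_t = eps_t + sum_i theta_i eps_{t-i} with
Var(eps_t) = sigma^2, the variance is
  gamma(0) = sigma^2 * (1 + sum_i theta_i^2).
  sum_i theta_i^2 = (-0.633)^2 = 0.400689.
  gamma(0) = 1 * (1 + 0.400689) = 1 * 1.400689 = 1.400689, which rounds to 1.4007.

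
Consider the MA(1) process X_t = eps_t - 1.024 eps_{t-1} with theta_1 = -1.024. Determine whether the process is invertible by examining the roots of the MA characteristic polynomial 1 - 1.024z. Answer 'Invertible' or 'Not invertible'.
\text{Not invertible}

The MA(q) characteristic polynomial is P(z) = 1 - 1.024z.
Invertibility requires all roots to lie outside the unit circle, i.e. |z| > 1 for every root.
This is linear in z: 1 + (-1.024) z = 0  =>  z = -1/(-1.024) = 0.976562,  |z| = 0.976562.
Moduli of all roots: 0.9766.
All moduli strictly greater than 1? No.
Verdict: Not invertible.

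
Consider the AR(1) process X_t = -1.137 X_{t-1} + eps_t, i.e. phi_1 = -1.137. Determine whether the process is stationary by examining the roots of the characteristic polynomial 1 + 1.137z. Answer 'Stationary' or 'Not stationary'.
\text{Not stationary}

The AR(p) characteristic polynomial is P(z) = 1 + 1.137z.
Stationarity requires all roots to lie outside the unit circle, i.e. |z| > 1 for every root.
This is linear in z: 1 + (1.137) z = 0  =>  z = -1/(1.137) = -0.879507,  |z| = 0.879507.
Moduli of all roots: 0.8795.
All moduli strictly greater than 1? No.
Verdict: Not stationary.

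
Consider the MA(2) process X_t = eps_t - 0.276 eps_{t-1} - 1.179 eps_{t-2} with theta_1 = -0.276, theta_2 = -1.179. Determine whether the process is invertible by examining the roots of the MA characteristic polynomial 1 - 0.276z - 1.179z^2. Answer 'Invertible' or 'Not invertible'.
\text{Not invertible}

The MA(q) characteristic polynomial is P(z) = 1 - 0.276z - 1.179z^2.
Invertibility requires all roots to lie outside the unit circle, i.e. |z| > 1 for every root.
Set 1 + (-0.276) z + (-1.179) z^2 = 0, i.e. a z^2 + b z + c = 0 with a = -1.179, b = -0.276, c = 1.
Discriminant D = b^2 - 4ac = (-0.276)^2 - 4*(-1.179)*1 = 0.076176 - (-4.716) = 4.792176.
D >= 0, so the roots are real: z = (-b +/- sqrt(D)) / (2a) = (0.276 +/- 2.189104) / (-2.358).
  z_1 = (0.276 + 2.189104) / (-2.358) = -1.0454,   |z_1| = 1.0454.
  z_2 = (0.276 - 2.189104) / (-2.358) = 0.8113,   |z_2| = 0.8113.
Moduli of all roots: 1.0454, 0.8113.
All moduli strictly greater than 1? No.
Verdict: Not invertible.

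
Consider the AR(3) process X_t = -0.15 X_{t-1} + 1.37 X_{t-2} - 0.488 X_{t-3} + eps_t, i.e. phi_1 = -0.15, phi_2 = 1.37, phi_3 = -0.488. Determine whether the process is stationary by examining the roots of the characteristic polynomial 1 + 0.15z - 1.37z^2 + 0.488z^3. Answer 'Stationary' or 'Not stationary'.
\text{Not stationary}

The AR(p) characteristic polynomial is P(z) = 1 + 0.15z - 1.37z^2 + 0.488z^3.
Stationarity requires all roots to lie outside the unit circle, i.e. |z| > 1 for every root.
Degree 3: look for a simple real root z0 first, then factor out (1 - z/z0) and solve the remaining quadratic.
Testing z0 = 1.25: P(1.25) = 1 + (0.15)(1.25) + (-1.37)(1.25)^2 + (0.488)(1.25)^3
  = 1 + (0.1875) + (-2.140625) + (0.953125) = 0.  So z_0 = 1.25 is a root, |z_0| = 1.25.
Divide out the factor (1 - 0.8 z) = (1 - z/z0) (since 1/z0 = 0.8):
  P(z) = (1 - 0.8 z)(1 + (0.95) z + (-0.61) z^2)
  [check: z-coef 0.95 - (0.8) = 0.15; z^2-coef -0.61 - (0.8)(0.95) = -1.37; z^3-coef -(0.8)(-0.61) = 0.488.]
Remaining roots from the quadratic factor 1 + (0.95) z + (-0.61) z^2:
  Set 1 + (0.95) z + (-0.61) z^2 = 0, i.e. a z^2 + b z + c = 0 with a = -0.61, b = 0.95, c = 1.
  Discriminant D = b^2 - 4ac = (0.95)^2 - 4*(-0.61)*1 = 0.9025 - (-2.44) = 3.3425.
  D >= 0, so the roots are real: z = (-b +/- sqrt(D)) / (2a) = (-0.95 +/- 1.828251) / (-1.22).
    z_1 = (-0.95 + 1.828251) / (-1.22) = -0.7199,   |z_1| = 0.7199.
    z_2 = (-0.95 - 1.828251) / (-1.22) = 2.2773,   |z_2| = 2.2773.
Moduli of all roots: 1.2500, 0.7199, 2.2773.
All moduli strictly greater than 1? No.
Verdict: Not stationary.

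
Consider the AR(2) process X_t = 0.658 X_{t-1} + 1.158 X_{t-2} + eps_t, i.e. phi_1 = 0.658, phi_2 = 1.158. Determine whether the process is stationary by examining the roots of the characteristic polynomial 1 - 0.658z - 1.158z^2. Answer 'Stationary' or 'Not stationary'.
\text{Not stationary}

The AR(p) characteristic polynomial is P(z) = 1 - 0.658z - 1.158z^2.
Stationarity requires all roots to lie outside the unit circle, i.e. |z| > 1 for every root.
Set 1 + (-0.658) z + (-1.158) z^2 = 0, i.e. a z^2 + b z + c = 0 with a = -1.158, b = -0.658, c = 1.
Discriminant D = b^2 - 4ac = (-0.658)^2 - 4*(-1.158)*1 = 0.432964 - (-4.632) = 5.064964.
D >= 0, so the roots are real: z = (-b +/- sqrt(D)) / (2a) = (0.658 +/- 2.250547) / (-2.316).
  z_1 = (0.658 + 2.250547) / (-2.316) = -1.2558,   |z_1| = 1.2558.
  z_2 = (0.658 - 2.250547) / (-2.316) = 0.6876,   |z_2| = 0.6876.
Moduli of all roots: 1.2558, 0.6876.
All moduli strictly greater than 1? No.
Verdict: Not stationary.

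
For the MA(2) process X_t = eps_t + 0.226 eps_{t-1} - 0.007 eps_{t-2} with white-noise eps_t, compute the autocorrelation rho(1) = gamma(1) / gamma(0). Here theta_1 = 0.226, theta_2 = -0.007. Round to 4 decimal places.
\rho(1) = 0.2135

For an MA(q) process with theta_0 = 1, the autocovariance is
  gamma(k) = sigma^2 * sum_{i=0..q-k} theta_i * theta_{i+k},
and rho(k) = gamma(k) / gamma(0). Sigma^2 cancels.
  numerator   = (1)*(0.226) + (0.226)*(-0.007) = 0.224418.
  denominator = (1)^2 + (0.226)^2 + (-0.007)^2 = 1.051125.
  rho(1) = 0.224418 / 1.051125 = 0.2135.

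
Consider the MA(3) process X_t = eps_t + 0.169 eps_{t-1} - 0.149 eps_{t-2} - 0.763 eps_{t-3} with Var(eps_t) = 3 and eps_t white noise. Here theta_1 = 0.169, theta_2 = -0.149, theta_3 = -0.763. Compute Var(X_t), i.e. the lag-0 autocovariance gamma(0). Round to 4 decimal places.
\gamma(0) = 4.8988

For an MA(q) process X_t = eps_t + sum_i theta_i eps_{t-i} with
Var(eps_t) = sigma^2, the variance is
  gamma(0) = sigma^2 * (1 + sum_i theta_i^2).
  sum_i theta_i^2 = (0.169)^2 + (-0.149)^2 + (-0.763)^2 = 0.028561 + 0.022201 + 0.582169 = 0.632931.
  gamma(0) = 3 * (1 + 0.632931) = 3 * 1.632931 = 4.898793, which rounds to 4.8988.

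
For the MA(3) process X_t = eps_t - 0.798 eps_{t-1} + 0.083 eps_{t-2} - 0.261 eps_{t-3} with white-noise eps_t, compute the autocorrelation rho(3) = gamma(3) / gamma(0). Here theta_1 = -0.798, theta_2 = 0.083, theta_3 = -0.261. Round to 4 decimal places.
\rho(3) = -0.1525

For an MA(q) process with theta_0 = 1, the autocovariance is
  gamma(k) = sigma^2 * sum_{i=0..q-k} theta_i * theta_{i+k},
and rho(k) = gamma(k) / gamma(0). Sigma^2 cancels.
  numerator   = (1)*(-0.261) = -0.261.
  denominator = (1)^2 + (-0.798)^2 + (0.083)^2 + (-0.261)^2 = 1.711814.
  rho(3) = -0.261 / 1.711814 = -0.1525.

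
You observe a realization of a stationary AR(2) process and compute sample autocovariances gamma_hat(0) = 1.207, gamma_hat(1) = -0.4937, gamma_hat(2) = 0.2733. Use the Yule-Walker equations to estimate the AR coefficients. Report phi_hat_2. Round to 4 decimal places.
\hat\phi_{2} = 0.0710

The Yule-Walker equations for an AR(p) process read, in matrix form,
  Gamma_p phi = r_p,   with   (Gamma_p)_{ij} = gamma(|i - j|),
                       (r_p)_i = gamma(i),   i,j = 1..p.
Substitute the sample gammas (Toeplitz matrix and right-hand side of size 2):
  Gamma_p = [[1.207, -0.4937], [-0.4937, 1.207]]
  r_p     = [-0.4937, 0.2733]
Written out:
  1.207 phi_1 - 0.4937 phi_2 = -0.4937
  -0.4937 phi_1 + 1.207 phi_2 = 0.2733
Solve by Cramer's rule:
  det = gamma(0)^2 - gamma(1)^2 = (1.207)^2 - (-0.4937)^2 = 1.456849 - 0.24373969 = 1.21310931
  phi_hat_1 = [gamma(1) gamma(0) - gamma(1) gamma(2)] / det = [(-0.4937)(1.207) - (-0.4937)(0.2733)] / 1.21310931 = -0.46096769 / 1.21310931 = -0.38
  phi_hat_2 = [gamma(0) gamma(2) - gamma(1)^2] / det = [(1.207)(0.2733) - (-0.4937)^2] / 1.21310931 = 0.08613341 / 1.21310931 = 0.071
So phi_hat = [-0.3800, 0.0710].
Therefore phi_hat_2 = 0.0710.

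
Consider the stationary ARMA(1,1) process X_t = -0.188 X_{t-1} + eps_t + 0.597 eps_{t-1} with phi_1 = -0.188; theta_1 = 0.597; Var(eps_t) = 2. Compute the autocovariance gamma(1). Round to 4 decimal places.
\gamma(1) = 0.7528

Multiply the model equation by X_{t-k} and take expectations. With theta_0 = psi_0 = 1 and psi_j the MA(infinity) weights, this gives
  gamma(k) - sum_i phi_i gamma(k-i) = c_k,
  c_k = sigma^2 * sum_{j=k..q} theta_j psi_{j-k}   (c_k = 0 for k > q),
using gamma(-m) = gamma(m).
psi-weights needed (psi_j = theta_j + sum_i phi_i psi_{j-i}):
  psi_1 = theta_1 + phi_1 = 0.597 + (-0.188) = 0.409
Right-hand sides:
  c_0 = sigma^2 (1 + theta_1 psi_1) = 2 * (1 + (0.597)(0.409)) = 2 * 1.244173 = 2.488346
  c_1 = sigma^2 theta_1 = 2 * (0.597) = 1.194
  c_2 = 0
Equations for k = 0 and k = 1 (AR order 1):
  gamma(0) = phi_1 gamma(1) + c_0
  gamma(1) = phi_1 gamma(0) + c_1
Substituting the second into the first: gamma(0) (1 - phi_1^2) = c_0 + phi_1 c_1, so
  gamma(0) = (c_0 + phi_1 c_1) / (1 - phi_1^2) = (2.488346 + (-0.188)(1.194)) / (1 - (-0.188)^2) = 2.263874 / 0.964656 = 2.34682.
  gamma(1) = phi_1 gamma(0) + c_1 = (-0.188)(2.34682) + (1.194) = 0.752798.
Therefore gamma(1) = 0.7528 (to 4 decimal places).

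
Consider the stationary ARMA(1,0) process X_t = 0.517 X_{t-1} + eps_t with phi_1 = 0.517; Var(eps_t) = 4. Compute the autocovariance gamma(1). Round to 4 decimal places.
\gamma(1) = 2.8224

Multiply the model equation by X_{t-k} and take expectations. With theta_0 = psi_0 = 1 and psi_j the MA(infinity) weights, this gives
  gamma(k) - sum_i phi_i gamma(k-i) = c_k,
  c_k = sigma^2 * sum_{j=k..q} theta_j psi_{j-k}   (c_k = 0 for k > q),
using gamma(-m) = gamma(m).
Pure AR (q = 0): c_0 = sigma^2 = 4, c_k = 0 for k >= 1.
Equations for k = 0 and k = 1 (AR order 1):
  gamma(0) = phi_1 gamma(1) + c_0
  gamma(1) = phi_1 gamma(0) + c_1
Substituting the second into the first: gamma(0) (1 - phi_1^2) = c_0 + phi_1 c_1, so
  gamma(0) = c_0 / (1 - phi_1^2) = 4 / (1 - (0.517)^2) = 4 / 0.732711 = 5.459178.
  gamma(1) = phi_1 gamma(0) = (0.517)(5.459178) = 2.822395.
Therefore gamma(1) = 2.8224 (to 4 decimal places).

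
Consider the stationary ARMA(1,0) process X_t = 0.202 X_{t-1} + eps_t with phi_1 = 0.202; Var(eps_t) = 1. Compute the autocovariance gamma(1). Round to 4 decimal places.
\gamma(1) = 0.2106

Multiply the model equation by X_{t-k} and take expectations. With theta_0 = psi_0 = 1 and psi_j the MA(infinity) weights, this gives
  gamma(k) - sum_i phi_i gamma(k-i) = c_k,
  c_k = sigma^2 * sum_{j=k..q} theta_j psi_{j-k}   (c_k = 0 for k > q),
using gamma(-m) = gamma(m).
Pure AR (q = 0): c_0 = sigma^2 = 1, c_k = 0 for k >= 1.
Equations for k = 0 and k = 1 (AR order 1):
  gamma(0) = phi_1 gamma(1) + c_0
  gamma(1) = phi_1 gamma(0) + c_1
Substituting the second into the first: gamma(0) (1 - phi_1^2) = c_0 + phi_1 c_1, so
  gamma(0) = c_0 / (1 - phi_1^2) = 1 / (1 - (0.202)^2) = 1 / 0.959196 = 1.04254.
  gamma(1) = phi_1 gamma(0) = (0.202)(1.04254) = 0.210593.
Therefore gamma(1) = 0.2106 (to 4 decimal places).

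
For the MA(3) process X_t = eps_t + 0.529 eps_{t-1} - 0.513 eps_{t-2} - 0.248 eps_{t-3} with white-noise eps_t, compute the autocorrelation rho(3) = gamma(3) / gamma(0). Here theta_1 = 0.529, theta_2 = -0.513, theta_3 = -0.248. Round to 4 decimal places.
\rho(3) = -0.1546

For an MA(q) process with theta_0 = 1, the autocovariance is
  gamma(k) = sigma^2 * sum_{i=0..q-k} theta_i * theta_{i+k},
and rho(k) = gamma(k) / gamma(0). Sigma^2 cancels.
  numerator   = (1)*(-0.248) = -0.248.
  denominator = (1)^2 + (0.529)^2 + (-0.513)^2 + (-0.248)^2 = 1.604514.
  rho(3) = -0.248 / 1.604514 = -0.1546.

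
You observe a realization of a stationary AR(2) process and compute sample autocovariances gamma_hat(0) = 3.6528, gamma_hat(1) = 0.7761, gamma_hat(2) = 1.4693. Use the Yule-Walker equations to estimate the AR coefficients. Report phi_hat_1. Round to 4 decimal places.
\hat\phi_{1} = 0.1330

The Yule-Walker equations for an AR(p) process read, in matrix form,
  Gamma_p phi = r_p,   with   (Gamma_p)_{ij} = gamma(|i - j|),
                       (r_p)_i = gamma(i),   i,j = 1..p.
Substitute the sample gammas (Toeplitz matrix and right-hand side of size 2):
  Gamma_p = [[3.6528, 0.7761], [0.7761, 3.6528]]
  r_p     = [0.7761, 1.4693]
Written out:
  3.6528 phi_1 + 0.7761 phi_2 = 0.7761
  0.7761 phi_1 + 3.6528 phi_2 = 1.4693
Solve by Cramer's rule:
  det = gamma(0)^2 - gamma(1)^2 = (3.6528)^2 - (0.7761)^2 = 13.34294784 - 0.60233121 = 12.74061663
  phi_hat_1 = [gamma(1) gamma(0) - gamma(1) gamma(2)] / det = [(0.7761)(3.6528) - (0.7761)(1.4693)] / 12.74061663 = 1.69461435 / 12.74061663 = 0.133
  phi_hat_2 = [gamma(0) gamma(2) - gamma(1)^2] / det = [(3.6528)(1.4693) - (0.7761)^2] / 12.74061663 = 4.76472783 / 12.74061663 = 0.374
So phi_hat = [0.1330, 0.3740].
Therefore phi_hat_1 = 0.1330.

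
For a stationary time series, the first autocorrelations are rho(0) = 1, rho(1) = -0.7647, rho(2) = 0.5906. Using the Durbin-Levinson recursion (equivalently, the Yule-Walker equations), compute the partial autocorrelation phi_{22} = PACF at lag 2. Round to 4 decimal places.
\phi_{22} = 0.0140

The PACF at lag k is phi_{kk}, the last component of the solution
to the Yule-Walker system G_k phi = r_k where
  (G_k)_{ij} = rho(|i - j|), (r_k)_i = rho(i), i,j = 1..k.
Equivalently, Durbin-Levinson gives phi_{kk} iteratively:
  phi_{11} = rho(1)
  phi_{kk} = [rho(k) - sum_{j=1..k-1} phi_{k-1,j} rho(k-j)]
            / [1 - sum_{j=1..k-1} phi_{k-1,j} rho(j)],
  phi_{k,j} = phi_{k-1,j} - phi_{kk} phi_{k-1,k-j},  j = 1..k-1.
Step k = 1:
  phi_11 = rho(1) = -0.7647.
Step k = 2:
  phi_22 = [rho(2) - phi_11 rho(1)] / [1 - phi_11 rho(1)] = [0.5906 - (-0.7647)(-0.7647)] / [1 - (-0.7647)(-0.7647)]
         = 0.00583391 / 0.41523391 = 0.014.
Therefore phi_{22} = 0.0140.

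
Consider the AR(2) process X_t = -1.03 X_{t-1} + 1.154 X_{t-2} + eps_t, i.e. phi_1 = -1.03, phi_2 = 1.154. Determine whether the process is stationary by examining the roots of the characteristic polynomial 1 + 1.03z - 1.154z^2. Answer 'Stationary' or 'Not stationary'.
\text{Not stationary}

The AR(p) characteristic polynomial is P(z) = 1 + 1.03z - 1.154z^2.
Stationarity requires all roots to lie outside the unit circle, i.e. |z| > 1 for every root.
Set 1 + (1.03) z + (-1.154) z^2 = 0, i.e. a z^2 + b z + c = 0 with a = -1.154, b = 1.03, c = 1.
Discriminant D = b^2 - 4ac = (1.03)^2 - 4*(-1.154)*1 = 1.0609 - (-4.616) = 5.6769.
D >= 0, so the roots are real: z = (-b +/- sqrt(D)) / (2a) = (-1.03 +/- 2.382625) / (-2.308).
  z_1 = (-1.03 + 2.382625) / (-2.308) = -0.5861,   |z_1| = 0.5861.
  z_2 = (-1.03 - 2.382625) / (-2.308) = 1.4786,   |z_2| = 1.4786.
Moduli of all roots: 0.5861, 1.4786.
All moduli strictly greater than 1? No.
Verdict: Not stationary.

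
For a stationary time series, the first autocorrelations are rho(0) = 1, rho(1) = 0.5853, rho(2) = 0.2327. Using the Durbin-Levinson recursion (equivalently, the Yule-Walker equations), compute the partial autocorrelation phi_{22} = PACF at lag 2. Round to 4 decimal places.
\phi_{22} = -0.1671

The PACF at lag k is phi_{kk}, the last component of the solution
to the Yule-Walker system G_k phi = r_k where
  (G_k)_{ij} = rho(|i - j|), (r_k)_i = rho(i), i,j = 1..k.
Equivalently, Durbin-Levinson gives phi_{kk} iteratively:
  phi_{11} = rho(1)
  phi_{kk} = [rho(k) - sum_{j=1..k-1} phi_{k-1,j} rho(k-j)]
            / [1 - sum_{j=1..k-1} phi_{k-1,j} rho(j)],
  phi_{k,j} = phi_{k-1,j} - phi_{kk} phi_{k-1,k-j},  j = 1..k-1.
Step k = 1:
  phi_11 = rho(1) = 0.5853.
Step k = 2:
  phi_22 = [rho(2) - phi_11 rho(1)] / [1 - phi_11 rho(1)] = [0.2327 - (0.5853)(0.5853)] / [1 - (0.5853)(0.5853)]
         = -0.10987609 / 0.65742391 = -0.1671.
Therefore phi_{22} = -0.1671.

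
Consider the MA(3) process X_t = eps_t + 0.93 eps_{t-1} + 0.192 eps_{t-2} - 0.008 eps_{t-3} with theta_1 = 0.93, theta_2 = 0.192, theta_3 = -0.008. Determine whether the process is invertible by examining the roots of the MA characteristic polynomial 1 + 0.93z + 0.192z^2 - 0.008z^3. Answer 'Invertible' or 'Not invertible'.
\text{Invertible}

The MA(q) characteristic polynomial is P(z) = 1 + 0.93z + 0.192z^2 - 0.008z^3.
Invertibility requires all roots to lie outside the unit circle, i.e. |z| > 1 for every root.
Degree 3: look for a simple real root z0 first, then factor out (1 - z/z0) and solve the remaining quadratic.
Testing z0 = -2.5: P(-2.5) = 1 + (0.93)(-2.5) + (0.192)(-2.5)^2 + (-0.008)(-2.5)^3
  = 1 + (-2.325) + (1.2) + (0.125) = 0.  So z_0 = -2.5 is a root, |z_0| = 2.5.
Divide out the factor (1 + 0.4 z) = (1 - z/z0) (since 1/z0 = -0.4):
  P(z) = (1 + 0.4 z)(1 + (0.53) z + (-0.02) z^2)
  [check: z-coef 0.53 - (-0.4) = 0.93; z^2-coef -0.02 - (-0.4)(0.53) = 0.192; z^3-coef -(-0.4)(-0.02) = -0.008.]
Remaining roots from the quadratic factor 1 + (0.53) z + (-0.02) z^2:
  Set 1 + (0.53) z + (-0.02) z^2 = 0, i.e. a z^2 + b z + c = 0 with a = -0.02, b = 0.53, c = 1.
  Discriminant D = b^2 - 4ac = (0.53)^2 - 4*(-0.02)*1 = 0.2809 - (-0.08) = 0.3609.
  D >= 0, so the roots are real: z = (-b +/- sqrt(D)) / (2a) = (-0.53 +/- 0.60075) / (-0.04).
    z_1 = (-0.53 + 0.60075) / (-0.04) = -1.7687,   |z_1| = 1.7687.
    z_2 = (-0.53 - 0.60075) / (-0.04) = 28.2687,   |z_2| = 28.2687.
Moduli of all roots: 2.5000, 1.7687, 28.2687.
All moduli strictly greater than 1? Yes.
Verdict: Invertible.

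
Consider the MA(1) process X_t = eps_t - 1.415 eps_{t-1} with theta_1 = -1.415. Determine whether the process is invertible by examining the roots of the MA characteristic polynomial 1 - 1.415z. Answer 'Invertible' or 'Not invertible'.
\text{Not invertible}

The MA(q) characteristic polynomial is P(z) = 1 - 1.415z.
Invertibility requires all roots to lie outside the unit circle, i.e. |z| > 1 for every root.
This is linear in z: 1 + (-1.415) z = 0  =>  z = -1/(-1.415) = 0.706714,  |z| = 0.706714.
Moduli of all roots: 0.7067.
All moduli strictly greater than 1? No.
Verdict: Not invertible.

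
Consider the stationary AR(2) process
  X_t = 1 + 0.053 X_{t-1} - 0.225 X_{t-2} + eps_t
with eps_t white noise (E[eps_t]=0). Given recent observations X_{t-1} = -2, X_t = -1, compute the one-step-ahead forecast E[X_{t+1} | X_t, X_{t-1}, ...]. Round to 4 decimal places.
E[X_{t+1} \mid \mathcal F_t] = 1.3970

For an AR(p) model X_t = c + sum_i phi_i X_{t-i} + eps_t, the
one-step-ahead conditional mean is
  E[X_{t+1} | X_t, ...] = c + sum_i phi_i X_{t+1-i}.
Substitute known values:
  E[X_{t+1} | ...] = 1 + (0.053) * (-1) + (-0.225) * (-2)
                   = 1.3970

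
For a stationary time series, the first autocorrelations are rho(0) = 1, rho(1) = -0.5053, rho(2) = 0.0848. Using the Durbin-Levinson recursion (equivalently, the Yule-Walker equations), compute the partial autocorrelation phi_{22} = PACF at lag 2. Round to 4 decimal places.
\phi_{22} = -0.2290

The PACF at lag k is phi_{kk}, the last component of the solution
to the Yule-Walker system G_k phi = r_k where
  (G_k)_{ij} = rho(|i - j|), (r_k)_i = rho(i), i,j = 1..k.
Equivalently, Durbin-Levinson gives phi_{kk} iteratively:
  phi_{11} = rho(1)
  phi_{kk} = [rho(k) - sum_{j=1..k-1} phi_{k-1,j} rho(k-j)]
            / [1 - sum_{j=1..k-1} phi_{k-1,j} rho(j)],
  phi_{k,j} = phi_{k-1,j} - phi_{kk} phi_{k-1,k-j},  j = 1..k-1.
Step k = 1:
  phi_11 = rho(1) = -0.5053.
Step k = 2:
  phi_22 = [rho(2) - phi_11 rho(1)] / [1 - phi_11 rho(1)] = [0.0848 - (-0.5053)(-0.5053)] / [1 - (-0.5053)(-0.5053)]
         = -0.17052809 / 0.74467191 = -0.229.
Therefore phi_{22} = -0.2290.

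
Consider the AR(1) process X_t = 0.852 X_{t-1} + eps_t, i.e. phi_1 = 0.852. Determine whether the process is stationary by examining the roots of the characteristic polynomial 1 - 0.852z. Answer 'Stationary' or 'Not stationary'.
\text{Stationary}

The AR(p) characteristic polynomial is P(z) = 1 - 0.852z.
Stationarity requires all roots to lie outside the unit circle, i.e. |z| > 1 for every root.
This is linear in z: 1 + (-0.852) z = 0  =>  z = -1/(-0.852) = 1.173709,  |z| = 1.173709.
Moduli of all roots: 1.1737.
All moduli strictly greater than 1? Yes.
Verdict: Stationary.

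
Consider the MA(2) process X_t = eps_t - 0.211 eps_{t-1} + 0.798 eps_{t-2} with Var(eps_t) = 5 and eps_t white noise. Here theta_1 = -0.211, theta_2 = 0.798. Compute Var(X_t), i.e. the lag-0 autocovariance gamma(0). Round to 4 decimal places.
\gamma(0) = 8.4066

For an MA(q) process X_t = eps_t + sum_i theta_i eps_{t-i} with
Var(eps_t) = sigma^2, the variance is
  gamma(0) = sigma^2 * (1 + sum_i theta_i^2).
  sum_i theta_i^2 = (-0.211)^2 + (0.798)^2 = 0.044521 + 0.636804 = 0.681325.
  gamma(0) = 5 * (1 + 0.681325) = 5 * 1.681325 = 8.406625, which rounds to 8.4066.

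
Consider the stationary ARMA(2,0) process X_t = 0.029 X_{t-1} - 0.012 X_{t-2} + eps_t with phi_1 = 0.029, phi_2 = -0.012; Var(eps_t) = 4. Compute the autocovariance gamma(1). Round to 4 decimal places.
\gamma(1) = 0.1147

Multiply the model equation by X_{t-k} and take expectations. With theta_0 = psi_0 = 1 and psi_j the MA(infinity) weights, this gives
  gamma(k) - sum_i phi_i gamma(k-i) = c_k,
  c_k = sigma^2 * sum_{j=k..q} theta_j psi_{j-k}   (c_k = 0 for k > q),
using gamma(-m) = gamma(m).
Pure AR (q = 0): c_0 = sigma^2 = 4, c_k = 0 for k >= 1.
Equations for k = 0, 1, 2 (AR order 2, c_2 = 0):
  (E0) gamma(0) = phi_1 gamma(1) + phi_2 gamma(2) + c_0
  (E1) gamma(1) = phi_1 gamma(0) + phi_2 gamma(1) + c_1
  (E2) gamma(2) = phi_1 gamma(1) + phi_2 gamma(0)
From (E1): gamma(1) = A gamma(0) + B with
  A = phi_1 / (1 - phi_2) = 0.029 / 1.012 = 0.028656,   B = c_1 / (1 - phi_2) = 0 / 1.012 = 0.
Insert (E2) into (E0): gamma(0) (1 - phi_2^2) = phi_1 (1 + phi_2) gamma(1) + c_0.
  phi_1 (1 + phi_2) = (0.029)(0.988) = 0.028652,   1 - phi_2^2 = 0.999856.
Replace gamma(1) by A gamma(0) + B and collect gamma(0):
  gamma(0) [0.999856 - (0.028652)(0.028656)] = c_0 = 4
  gamma(0) * 0.999035 = 4
  gamma(0) = 4 / 0.999035 = 4.003864.
  gamma(1) = A gamma(0) = (0.028656)(4.003864) = 0.114735.
Therefore gamma(1) = 0.1147 (to 4 decimal places).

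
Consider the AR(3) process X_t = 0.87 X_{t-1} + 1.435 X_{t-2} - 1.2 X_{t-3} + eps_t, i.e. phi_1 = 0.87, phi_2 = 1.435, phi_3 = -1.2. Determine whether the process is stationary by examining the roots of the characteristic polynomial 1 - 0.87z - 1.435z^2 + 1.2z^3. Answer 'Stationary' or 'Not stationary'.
\text{Not stationary}

The AR(p) characteristic polynomial is P(z) = 1 - 0.87z - 1.435z^2 + 1.2z^3.
Stationarity requires all roots to lie outside the unit circle, i.e. |z| > 1 for every root.
Degree 3: look for a simple real root z0 first, then factor out (1 - z/z0) and solve the remaining quadratic.
Testing z0 = 0.8: P(0.8) = 1 + (-0.87)(0.8) + (-1.435)(0.8)^2 + (1.2)(0.8)^3
  = 1 + (-0.696) + (-0.9184) + (0.6144) = 0.  So z_0 = 0.8 is a root, |z_0| = 0.8.
Divide out the factor (1 - 1.25 z) = (1 - z/z0) (since 1/z0 = 1.25):
  P(z) = (1 - 1.25 z)(1 + (0.38) z + (-0.96) z^2)
  [check: z-coef 0.38 - (1.25) = -0.87; z^2-coef -0.96 - (1.25)(0.38) = -1.435; z^3-coef -(1.25)(-0.96) = 1.2.]
Remaining roots from the quadratic factor 1 + (0.38) z + (-0.96) z^2:
  Set 1 + (0.38) z + (-0.96) z^2 = 0, i.e. a z^2 + b z + c = 0 with a = -0.96, b = 0.38, c = 1.
  Discriminant D = b^2 - 4ac = (0.38)^2 - 4*(-0.96)*1 = 0.1444 - (-3.84) = 3.9844.
  D >= 0, so the roots are real: z = (-b +/- sqrt(D)) / (2a) = (-0.38 +/- 1.996096) / (-1.92).
    z_1 = (-0.38 + 1.996096) / (-1.92) = -0.8417,   |z_1| = 0.8417.
    z_2 = (-0.38 - 1.996096) / (-1.92) = 1.2376,   |z_2| = 1.2376.
Moduli of all roots: 0.8000, 0.8417, 1.2376.
All moduli strictly greater than 1? No.
Verdict: Not stationary.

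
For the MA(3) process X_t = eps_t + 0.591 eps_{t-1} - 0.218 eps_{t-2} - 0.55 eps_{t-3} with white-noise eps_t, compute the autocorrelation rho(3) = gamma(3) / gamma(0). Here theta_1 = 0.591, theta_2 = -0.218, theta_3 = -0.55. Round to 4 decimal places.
\rho(3) = -0.3237

For an MA(q) process with theta_0 = 1, the autocovariance is
  gamma(k) = sigma^2 * sum_{i=0..q-k} theta_i * theta_{i+k},
and rho(k) = gamma(k) / gamma(0). Sigma^2 cancels.
  numerator   = (1)*(-0.55) = -0.55.
  denominator = (1)^2 + (0.591)^2 + (-0.218)^2 + (-0.55)^2 = 1.699305.
  rho(3) = -0.55 / 1.699305 = -0.3237.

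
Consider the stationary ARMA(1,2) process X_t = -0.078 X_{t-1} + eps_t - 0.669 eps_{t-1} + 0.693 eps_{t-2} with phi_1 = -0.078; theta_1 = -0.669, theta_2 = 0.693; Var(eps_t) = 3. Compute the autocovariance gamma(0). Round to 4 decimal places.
\gamma(0) = 6.3776

Multiply the model equation by X_{t-k} and take expectations. With theta_0 = psi_0 = 1 and psi_j the MA(infinity) weights, this gives
  gamma(k) - sum_i phi_i gamma(k-i) = c_k,
  c_k = sigma^2 * sum_{j=k..q} theta_j psi_{j-k}   (c_k = 0 for k > q),
using gamma(-m) = gamma(m).
psi-weights needed (psi_j = theta_j + sum_i phi_i psi_{j-i}):
  psi_1 = theta_1 + phi_1 = -0.669 + (-0.078) = -0.747
  psi_2 = theta_2 + phi_1 psi_1 = 0.693 + (-0.078)(-0.747) = 0.751266
Right-hand sides:
  c_0 = sigma^2 (1 + theta_1 psi_1 + theta_2 psi_2) = 3 * (1 + (-0.669)(-0.747) + (0.693)(0.751266)) = 3 * 2.02037 = 6.061111
  c_1 = sigma^2 (theta_1 + theta_2 psi_1) = 3 * (-0.669 + (0.693)(-0.747)) = -3.560013
  c_2 = sigma^2 theta_2 = 3 * (0.693) = 2.079
Equations for k = 0 and k = 1 (AR order 1):
  gamma(0) = phi_1 gamma(1) + c_0
  gamma(1) = phi_1 gamma(0) + c_1
Substituting the second into the first: gamma(0) (1 - phi_1^2) = c_0 + phi_1 c_1, so
  gamma(0) = (c_0 + phi_1 c_1) / (1 - phi_1^2) = (6.061111 + (-0.078)(-3.560013)) / (1 - (-0.078)^2) = 6.338792 / 0.993916 = 6.377593.
Therefore gamma(0) = 6.3776 (to 4 decimal places).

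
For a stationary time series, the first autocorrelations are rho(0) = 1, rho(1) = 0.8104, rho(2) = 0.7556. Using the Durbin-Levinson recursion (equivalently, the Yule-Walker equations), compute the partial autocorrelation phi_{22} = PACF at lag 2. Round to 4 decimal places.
\phi_{22} = 0.2880

The PACF at lag k is phi_{kk}, the last component of the solution
to the Yule-Walker system G_k phi = r_k where
  (G_k)_{ij} = rho(|i - j|), (r_k)_i = rho(i), i,j = 1..k.
Equivalently, Durbin-Levinson gives phi_{kk} iteratively:
  phi_{11} = rho(1)
  phi_{kk} = [rho(k) - sum_{j=1..k-1} phi_{k-1,j} rho(k-j)]
            / [1 - sum_{j=1..k-1} phi_{k-1,j} rho(j)],
  phi_{k,j} = phi_{k-1,j} - phi_{kk} phi_{k-1,k-j},  j = 1..k-1.
Step k = 1:
  phi_11 = rho(1) = 0.8104.
Step k = 2:
  phi_22 = [rho(2) - phi_11 rho(1)] / [1 - phi_11 rho(1)] = [0.7556 - (0.8104)(0.8104)] / [1 - (0.8104)(0.8104)]
         = 0.09885184 / 0.34325184 = 0.288.
Therefore phi_{22} = 0.2880.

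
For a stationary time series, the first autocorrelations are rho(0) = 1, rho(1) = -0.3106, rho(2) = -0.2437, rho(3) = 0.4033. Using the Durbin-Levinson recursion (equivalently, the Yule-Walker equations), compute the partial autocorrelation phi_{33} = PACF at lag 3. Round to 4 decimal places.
\phi_{33} = 0.2349

The PACF at lag k is phi_{kk}, the last component of the solution
to the Yule-Walker system G_k phi = r_k where
  (G_k)_{ij} = rho(|i - j|), (r_k)_i = rho(i), i,j = 1..k.
Equivalently, Durbin-Levinson gives phi_{kk} iteratively:
  phi_{11} = rho(1)
  phi_{kk} = [rho(k) - sum_{j=1..k-1} phi_{k-1,j} rho(k-j)]
            / [1 - sum_{j=1..k-1} phi_{k-1,j} rho(j)],
  phi_{k,j} = phi_{k-1,j} - phi_{kk} phi_{k-1,k-j},  j = 1..k-1.
Step k = 1:
  phi_11 = rho(1) = -0.3106.
Step k = 2:
  phi_22 = [rho(2) - phi_11 rho(1)] / [1 - phi_11 rho(1)] = [-0.2437 - (-0.3106)(-0.3106)] / [1 - (-0.3106)(-0.3106)]
         = -0.34017236 / 0.90352764 = -0.376494.
  Update: phi_21 = phi_11 - phi_22 phi_11 = -0.3106 - (-0.376494)(-0.3106) = -0.427539.
Step k = 3:
  phi_33 = [rho(3) - phi_21 rho(2) - phi_22 rho(1)] / [1 - phi_21 rho(1) - phi_22 rho(2)]
    numerator   = 0.4033 - (-0.427539)(-0.2437) - (-0.376494)(-0.3106) = 0.18216986
    denominator = 1 - (-0.427539)(-0.3106) - (-0.376494)(-0.2437) = 0.77545493
  phi_33 = 0.18216986 / 0.77545493 = 0.2349.
Therefore phi_{33} = 0.2349.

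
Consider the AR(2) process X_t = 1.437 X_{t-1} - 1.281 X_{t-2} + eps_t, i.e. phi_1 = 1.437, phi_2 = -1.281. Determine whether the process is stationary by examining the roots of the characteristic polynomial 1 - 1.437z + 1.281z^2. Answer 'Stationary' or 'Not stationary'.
\text{Not stationary}

The AR(p) characteristic polynomial is P(z) = 1 - 1.437z + 1.281z^2.
Stationarity requires all roots to lie outside the unit circle, i.e. |z| > 1 for every root.
Set 1 + (-1.437) z + (1.281) z^2 = 0, i.e. a z^2 + b z + c = 0 with a = 1.281, b = -1.437, c = 1.
Discriminant D = b^2 - 4ac = (-1.437)^2 - 4*(1.281)*1 = 2.064969 - (5.124) = -3.059031.
D < 0, so the roots are the complex-conjugate pair z = (-b +/- i sqrt(-D)) / (2a) = 0.5609 +/- 0.6827i.
For a conjugate pair |z|^2 = z * conj(z) = (product of roots) = c/a = 1/(1.281) = 0.78064, so |z| = sqrt(0.78064) = 0.8835 for both roots.
Moduli of all roots: 0.8835, 0.8835.
All moduli strictly greater than 1? No.
Verdict: Not stationary.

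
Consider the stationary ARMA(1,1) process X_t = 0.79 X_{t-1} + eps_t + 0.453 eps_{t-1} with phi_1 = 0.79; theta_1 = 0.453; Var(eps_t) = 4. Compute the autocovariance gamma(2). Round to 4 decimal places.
\gamma(2) = 14.1887

Multiply the model equation by X_{t-k} and take expectations. With theta_0 = psi_0 = 1 and psi_j the MA(infinity) weights, this gives
  gamma(k) - sum_i phi_i gamma(k-i) = c_k,
  c_k = sigma^2 * sum_{j=k..q} theta_j psi_{j-k}   (c_k = 0 for k > q),
using gamma(-m) = gamma(m).
psi-weights needed (psi_j = theta_j + sum_i phi_i psi_{j-i}):
  psi_1 = theta_1 + phi_1 = 0.453 + (0.79) = 1.243
Right-hand sides:
  c_0 = sigma^2 (1 + theta_1 psi_1) = 4 * (1 + (0.453)(1.243)) = 4 * 1.563079 = 6.252316
  c_1 = sigma^2 theta_1 = 4 * (0.453) = 1.812
  c_2 = 0
Equations for k = 0 and k = 1 (AR order 1):
  gamma(0) = phi_1 gamma(1) + c_0
  gamma(1) = phi_1 gamma(0) + c_1
Substituting the second into the first: gamma(0) (1 - phi_1^2) = c_0 + phi_1 c_1, so
  gamma(0) = (c_0 + phi_1 c_1) / (1 - phi_1^2) = (6.252316 + (0.79)(1.812)) / (1 - (0.79)^2) = 7.683796 / 0.3759 = 20.441064.
  gamma(1) = phi_1 gamma(0) + c_1 = (0.79)(20.441064) + (1.812) = 17.960441.
For k = 2 (> q): gamma(2) = phi_1 gamma(1) = (0.79)(17.960441) = 14.188748.
Therefore gamma(2) = 14.1887 (to 4 decimal places).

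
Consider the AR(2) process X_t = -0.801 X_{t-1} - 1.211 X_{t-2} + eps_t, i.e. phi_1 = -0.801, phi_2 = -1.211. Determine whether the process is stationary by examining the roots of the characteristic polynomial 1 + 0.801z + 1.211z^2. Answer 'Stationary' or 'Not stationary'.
\text{Not stationary}

The AR(p) characteristic polynomial is P(z) = 1 + 0.801z + 1.211z^2.
Stationarity requires all roots to lie outside the unit circle, i.e. |z| > 1 for every root.
Set 1 + (0.801) z + (1.211) z^2 = 0, i.e. a z^2 + b z + c = 0 with a = 1.211, b = 0.801, c = 1.
Discriminant D = b^2 - 4ac = (0.801)^2 - 4*(1.211)*1 = 0.641601 - (4.844) = -4.202399.
D < 0, so the roots are the complex-conjugate pair z = (-b +/- i sqrt(-D)) / (2a) = -0.3307 +/- 0.8464i.
For a conjugate pair |z|^2 = z * conj(z) = (product of roots) = c/a = 1/(1.211) = 0.825764, so |z| = sqrt(0.825764) = 0.9087 for both roots.
Moduli of all roots: 0.9087, 0.9087.
All moduli strictly greater than 1? No.
Verdict: Not stationary.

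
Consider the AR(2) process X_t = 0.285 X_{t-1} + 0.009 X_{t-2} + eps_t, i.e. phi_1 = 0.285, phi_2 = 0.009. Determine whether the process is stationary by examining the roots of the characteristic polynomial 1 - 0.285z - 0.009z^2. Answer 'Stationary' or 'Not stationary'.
\text{Stationary}

The AR(p) characteristic polynomial is P(z) = 1 - 0.285z - 0.009z^2.
Stationarity requires all roots to lie outside the unit circle, i.e. |z| > 1 for every root.
Set 1 + (-0.285) z + (-0.009) z^2 = 0, i.e. a z^2 + b z + c = 0 with a = -0.009, b = -0.285, c = 1.
Discriminant D = b^2 - 4ac = (-0.285)^2 - 4*(-0.009)*1 = 0.081225 - (-0.036) = 0.117225.
D >= 0, so the roots are real: z = (-b +/- sqrt(D)) / (2a) = (0.285 +/- 0.342381) / (-0.018).
  z_1 = (0.285 + 0.342381) / (-0.018) = -34.8545,   |z_1| = 34.8545.
  z_2 = (0.285 - 0.342381) / (-0.018) = 3.1879,   |z_2| = 3.1879.
Moduli of all roots: 34.8545, 3.1879.
All moduli strictly greater than 1? Yes.
Verdict: Stationary.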